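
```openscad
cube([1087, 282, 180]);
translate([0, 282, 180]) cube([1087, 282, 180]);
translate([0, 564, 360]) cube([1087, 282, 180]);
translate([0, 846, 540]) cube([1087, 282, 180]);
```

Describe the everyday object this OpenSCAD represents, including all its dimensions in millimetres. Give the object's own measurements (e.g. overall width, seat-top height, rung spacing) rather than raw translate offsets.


A straight staircase of 4 solid steps. Each step is 1087 mm wide (x), 282 mm deep (y, the going) and 180 mm tall (the rise). The first step rests on the floor; each subsequent step sits one going further in +y and one rise higher in +z, directly behind and above the previous step with no overlap.


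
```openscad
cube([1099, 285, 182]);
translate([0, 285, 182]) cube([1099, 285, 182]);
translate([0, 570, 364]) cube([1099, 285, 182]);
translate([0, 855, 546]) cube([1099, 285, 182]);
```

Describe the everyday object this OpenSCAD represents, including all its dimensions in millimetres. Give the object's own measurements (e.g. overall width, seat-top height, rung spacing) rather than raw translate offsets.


A straight staircase of 4 solid steps. Each step is 1099 mm wide (x), 285 mm deep (y, the going) and 182 mm tall (the rise). The first step rests on the floor; each subsequent step sits one going further in +y and one rise higher in +z, directly behind and above the previous step with no overlap.


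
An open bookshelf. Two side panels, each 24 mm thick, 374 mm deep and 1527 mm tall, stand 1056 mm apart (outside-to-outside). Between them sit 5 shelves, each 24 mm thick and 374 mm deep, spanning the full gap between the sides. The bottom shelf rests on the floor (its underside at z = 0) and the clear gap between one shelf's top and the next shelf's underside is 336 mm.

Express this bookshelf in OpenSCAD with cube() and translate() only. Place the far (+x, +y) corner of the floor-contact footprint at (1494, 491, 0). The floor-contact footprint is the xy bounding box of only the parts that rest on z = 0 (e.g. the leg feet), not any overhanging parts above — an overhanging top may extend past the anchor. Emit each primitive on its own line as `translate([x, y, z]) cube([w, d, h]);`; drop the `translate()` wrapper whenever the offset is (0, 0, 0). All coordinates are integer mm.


translate([438, 117, 0]) cube([24, 374, 1527]);
translate([1470, 117, 0]) cube([24, 374, 1527]);
translate([462, 117, 0]) cube([1008, 374, 24]);
translate([462, 117, 360]) cube([1008, 374, 24]);
translate([462, 117, 720]) cube([1008, 374, 24]);
translate([462, 117, 1080]) cube([1008, 374, 24]);
translate([462, 117, 1440]) cube([1008, 374, 24]);


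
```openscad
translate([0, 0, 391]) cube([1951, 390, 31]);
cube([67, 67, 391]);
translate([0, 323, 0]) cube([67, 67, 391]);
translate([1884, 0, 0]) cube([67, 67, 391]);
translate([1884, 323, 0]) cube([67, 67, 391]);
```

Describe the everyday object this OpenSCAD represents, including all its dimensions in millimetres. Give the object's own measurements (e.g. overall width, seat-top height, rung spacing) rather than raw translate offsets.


A bench: a 1951×390 mm seat slab, 31 mm thick, top at z = 422 mm, on four 67×67 mm square legs flush with the seat corners and standing on z = 0.


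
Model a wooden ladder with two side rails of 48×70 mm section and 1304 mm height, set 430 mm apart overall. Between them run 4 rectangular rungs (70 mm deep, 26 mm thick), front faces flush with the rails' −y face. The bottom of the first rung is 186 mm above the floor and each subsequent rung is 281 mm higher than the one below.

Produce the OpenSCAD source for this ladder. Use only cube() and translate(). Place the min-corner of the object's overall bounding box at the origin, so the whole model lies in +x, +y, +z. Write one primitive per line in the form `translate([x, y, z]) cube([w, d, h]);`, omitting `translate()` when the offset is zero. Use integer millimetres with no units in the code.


// rung span = 430 - 2*48 = 334
// rung[k] z = 186 + k*281
cube([48, 70, 1304]);
translate([382, 0, 0]) cube([48, 70, 1304]);
translate([48, 0, 186]) cube([334, 70, 26]);
translate([48, 0, 467]) cube([334, 70, 26]);
translate([48, 0, 748]) cube([334, 70, 26]);
translate([48, 0, 1029]) cube([334, 70, 26]);


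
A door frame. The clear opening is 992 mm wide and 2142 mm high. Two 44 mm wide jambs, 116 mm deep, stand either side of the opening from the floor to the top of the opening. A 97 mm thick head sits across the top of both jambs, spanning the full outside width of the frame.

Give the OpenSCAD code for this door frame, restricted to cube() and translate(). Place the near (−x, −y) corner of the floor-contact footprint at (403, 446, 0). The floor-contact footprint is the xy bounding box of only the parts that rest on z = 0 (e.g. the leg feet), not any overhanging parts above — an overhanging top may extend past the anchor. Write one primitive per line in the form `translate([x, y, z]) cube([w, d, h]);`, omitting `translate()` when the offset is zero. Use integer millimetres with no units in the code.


translate([403, 446, 0]) cube([44, 116, 2142]);
translate([1439, 446, 0]) cube([44, 116, 2142]);
translate([403, 446, 2142]) cube([1080, 116, 97]);


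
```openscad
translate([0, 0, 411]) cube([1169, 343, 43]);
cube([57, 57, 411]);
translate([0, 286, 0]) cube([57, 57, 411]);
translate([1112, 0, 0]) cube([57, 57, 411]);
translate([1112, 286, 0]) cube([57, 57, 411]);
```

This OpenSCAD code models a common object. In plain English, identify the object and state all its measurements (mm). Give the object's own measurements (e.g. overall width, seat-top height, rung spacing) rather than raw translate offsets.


A long wooden bench with a 1169 mm (x) × 343 mm (y) seat, 43 mm thick, its top surface 454 mm above the floor. Four 57 mm square legs at the seat corners, flush with the edges, run from z = 0 to the seat underside.


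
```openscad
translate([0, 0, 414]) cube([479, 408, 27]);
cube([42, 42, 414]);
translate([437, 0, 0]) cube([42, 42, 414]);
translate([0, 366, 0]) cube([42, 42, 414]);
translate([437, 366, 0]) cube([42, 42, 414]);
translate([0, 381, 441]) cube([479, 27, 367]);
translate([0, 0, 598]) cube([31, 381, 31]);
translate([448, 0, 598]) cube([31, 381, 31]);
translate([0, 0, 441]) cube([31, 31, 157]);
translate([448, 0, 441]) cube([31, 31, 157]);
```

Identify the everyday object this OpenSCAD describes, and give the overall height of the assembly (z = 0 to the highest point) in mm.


A chair. The overall height is 808 mm.

A slab on four corner posts with a tall panel at the back — a chair. The seat slab sits at z = 414 with thickness 27, and the 367 mm backrest starts at the seat top, so the overall height is 414 + 27 + 367 = 808 mm.


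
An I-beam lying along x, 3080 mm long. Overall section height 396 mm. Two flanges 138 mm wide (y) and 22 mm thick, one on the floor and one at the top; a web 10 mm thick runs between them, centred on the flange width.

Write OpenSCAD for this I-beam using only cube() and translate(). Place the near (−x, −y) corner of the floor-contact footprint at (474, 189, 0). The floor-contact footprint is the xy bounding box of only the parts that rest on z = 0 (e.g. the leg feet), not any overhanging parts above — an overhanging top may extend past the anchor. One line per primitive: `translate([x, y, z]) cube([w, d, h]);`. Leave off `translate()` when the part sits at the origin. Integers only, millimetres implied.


translate([474, 189, 0]) cube([3080, 138, 22]);
translate([474, 253, 22]) cube([3080, 10, 352]);
translate([474, 189, 374]) cube([3080, 138, 22]);


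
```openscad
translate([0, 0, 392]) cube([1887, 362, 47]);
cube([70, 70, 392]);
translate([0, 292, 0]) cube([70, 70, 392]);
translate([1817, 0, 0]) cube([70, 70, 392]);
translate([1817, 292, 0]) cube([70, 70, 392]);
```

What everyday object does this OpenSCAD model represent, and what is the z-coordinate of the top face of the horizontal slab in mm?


A bench. The seat-top height is 439 mm.

A long slab on four corner posts — a bench. The slab sits at z = 392 with thickness 47, so the top is 392 + 47 = 439 mm.


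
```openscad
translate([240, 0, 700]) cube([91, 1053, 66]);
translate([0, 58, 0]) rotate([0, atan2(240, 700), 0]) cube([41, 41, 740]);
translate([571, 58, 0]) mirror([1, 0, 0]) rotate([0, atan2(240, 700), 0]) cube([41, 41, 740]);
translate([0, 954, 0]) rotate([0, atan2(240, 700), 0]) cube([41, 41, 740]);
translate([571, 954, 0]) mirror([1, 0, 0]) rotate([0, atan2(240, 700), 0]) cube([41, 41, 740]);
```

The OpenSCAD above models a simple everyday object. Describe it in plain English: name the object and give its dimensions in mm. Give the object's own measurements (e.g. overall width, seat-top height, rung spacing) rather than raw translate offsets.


A sawhorse. A 91×1053×66 mm beam (x, y, z) sits on two A-frame leg pairs. Each pair is two raked legs of 41×41 mm section (41 mm along y) splaying symmetrically in x. Each leg rises 700 mm vertically over 240 mm of horizontal reach and is 740 mm long along its own axis. Every leg's outer bottom edge rests on the floor and its outer top edge meets a bottom edge of the beam — the left legs (tilting toward +x) meet the beam's −x bottom edge, the right legs (their mirror images, tilting toward −x) meet its +x bottom edge — so the leg tops tuck under the beam, the beam's underside is 700 mm above the floor, and the feet are 571 mm apart outside-to-outside with the beam centred between them. The two leg pairs are set in 58 mm from either end of the beam.


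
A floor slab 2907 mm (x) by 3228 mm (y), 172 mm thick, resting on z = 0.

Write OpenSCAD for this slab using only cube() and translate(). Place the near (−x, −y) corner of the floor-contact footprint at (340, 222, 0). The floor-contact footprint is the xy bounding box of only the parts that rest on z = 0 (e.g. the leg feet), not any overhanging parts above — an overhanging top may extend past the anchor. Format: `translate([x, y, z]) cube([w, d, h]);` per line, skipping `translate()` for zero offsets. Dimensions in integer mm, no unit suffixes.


translate([340, 222, 0]) cube([2907, 3228, 172]);


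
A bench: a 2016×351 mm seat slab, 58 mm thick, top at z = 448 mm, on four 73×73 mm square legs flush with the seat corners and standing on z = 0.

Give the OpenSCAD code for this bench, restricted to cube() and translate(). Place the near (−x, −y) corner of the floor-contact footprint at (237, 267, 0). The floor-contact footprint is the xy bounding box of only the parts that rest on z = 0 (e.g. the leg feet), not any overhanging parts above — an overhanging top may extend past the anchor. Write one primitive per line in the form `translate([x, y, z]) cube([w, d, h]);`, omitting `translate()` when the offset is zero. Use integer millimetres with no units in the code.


translate([237, 267, 390]) cube([2016, 351, 58]);
translate([237, 267, 0]) cube([73, 73, 390]);
translate([237, 545, 0]) cube([73, 73, 390]);
translate([2180, 267, 0]) cube([73, 73, 390]);
translate([2180, 545, 0]) cube([73, 73, 390]);


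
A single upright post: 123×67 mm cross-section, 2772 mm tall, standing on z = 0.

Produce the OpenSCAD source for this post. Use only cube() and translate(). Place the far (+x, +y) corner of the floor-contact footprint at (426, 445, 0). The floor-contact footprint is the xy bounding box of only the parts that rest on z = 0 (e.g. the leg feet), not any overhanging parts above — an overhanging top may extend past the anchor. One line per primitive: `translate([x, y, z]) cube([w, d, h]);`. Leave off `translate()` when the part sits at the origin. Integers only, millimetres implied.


translate([303, 378, 0]) cube([123, 67, 2772]);


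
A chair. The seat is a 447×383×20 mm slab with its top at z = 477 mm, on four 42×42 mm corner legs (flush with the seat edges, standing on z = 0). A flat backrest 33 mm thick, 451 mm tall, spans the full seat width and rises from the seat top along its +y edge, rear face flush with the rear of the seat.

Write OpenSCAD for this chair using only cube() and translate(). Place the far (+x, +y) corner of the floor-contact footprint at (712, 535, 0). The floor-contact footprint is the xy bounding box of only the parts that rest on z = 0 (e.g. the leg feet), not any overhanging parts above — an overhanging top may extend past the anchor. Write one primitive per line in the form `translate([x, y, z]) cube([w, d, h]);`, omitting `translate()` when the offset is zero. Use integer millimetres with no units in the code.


translate([265, 152, 457]) cube([447, 383, 20]);
translate([265, 152, 0]) cube([42, 42, 457]);
translate([670, 152, 0]) cube([42, 42, 457]);
translate([265, 493, 0]) cube([42, 42, 457]);
translate([670, 493, 0]) cube([42, 42, 457]);
translate([265, 502, 477]) cube([447, 33, 451]);


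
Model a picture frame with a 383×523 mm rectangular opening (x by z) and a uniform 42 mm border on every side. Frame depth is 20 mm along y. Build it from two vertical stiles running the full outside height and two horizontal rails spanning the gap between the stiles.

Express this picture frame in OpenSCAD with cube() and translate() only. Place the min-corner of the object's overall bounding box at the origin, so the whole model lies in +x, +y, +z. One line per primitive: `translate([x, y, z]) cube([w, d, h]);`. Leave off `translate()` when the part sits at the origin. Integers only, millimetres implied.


cube([42, 20, 607]);
translate([425, 0, 0]) cube([42, 20, 607]);
translate([42, 0, 0]) cube([383, 20, 42]);
translate([42, 0, 565]) cube([383, 20, 42]);


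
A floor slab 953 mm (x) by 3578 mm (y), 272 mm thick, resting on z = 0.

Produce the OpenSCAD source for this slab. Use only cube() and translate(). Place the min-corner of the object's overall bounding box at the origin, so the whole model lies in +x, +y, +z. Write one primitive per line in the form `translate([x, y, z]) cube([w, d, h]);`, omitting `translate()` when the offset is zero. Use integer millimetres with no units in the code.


cube([953, 3578, 272]);


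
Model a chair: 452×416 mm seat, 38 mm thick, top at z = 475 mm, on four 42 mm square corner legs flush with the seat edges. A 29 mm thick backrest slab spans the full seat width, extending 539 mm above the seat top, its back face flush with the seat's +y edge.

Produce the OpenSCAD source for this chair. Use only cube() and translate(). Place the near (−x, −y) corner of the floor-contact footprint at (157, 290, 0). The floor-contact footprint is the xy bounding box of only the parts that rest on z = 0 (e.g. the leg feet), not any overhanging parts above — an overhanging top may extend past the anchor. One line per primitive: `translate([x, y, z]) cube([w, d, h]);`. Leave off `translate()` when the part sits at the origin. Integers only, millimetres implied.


translate([157, 290, 437]) cube([452, 416, 38]);
translate([157, 290, 0]) cube([42, 42, 437]);
translate([567, 290, 0]) cube([42, 42, 437]);
translate([157, 664, 0]) cube([42, 42, 437]);
translate([567, 664, 0]) cube([42, 42, 437]);
translate([157, 677, 475]) cube([452, 29, 539]);


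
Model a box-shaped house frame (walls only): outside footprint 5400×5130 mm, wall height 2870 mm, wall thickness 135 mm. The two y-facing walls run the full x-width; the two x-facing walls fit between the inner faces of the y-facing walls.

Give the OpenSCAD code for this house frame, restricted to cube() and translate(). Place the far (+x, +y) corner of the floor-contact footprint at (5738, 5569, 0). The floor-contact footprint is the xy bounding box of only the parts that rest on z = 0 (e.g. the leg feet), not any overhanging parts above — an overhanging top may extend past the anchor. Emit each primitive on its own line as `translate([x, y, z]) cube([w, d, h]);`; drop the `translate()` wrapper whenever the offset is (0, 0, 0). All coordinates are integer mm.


translate([338, 439, 0]) cube([5400, 135, 2870]);
translate([338, 5434, 0]) cube([5400, 135, 2870]);
translate([338, 574, 0]) cube([135, 4860, 2870]);
translate([5603, 574, 0]) cube([135, 4860, 2870]);


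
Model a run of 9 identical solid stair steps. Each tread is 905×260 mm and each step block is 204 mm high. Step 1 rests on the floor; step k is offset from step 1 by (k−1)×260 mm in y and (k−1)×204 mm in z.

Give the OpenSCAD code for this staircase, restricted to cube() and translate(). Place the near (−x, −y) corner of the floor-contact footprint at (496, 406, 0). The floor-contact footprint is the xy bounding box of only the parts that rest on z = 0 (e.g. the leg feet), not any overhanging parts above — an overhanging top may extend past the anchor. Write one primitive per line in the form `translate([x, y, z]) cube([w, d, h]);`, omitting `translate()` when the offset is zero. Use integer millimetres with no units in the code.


translate([496, 406, 0]) cube([905, 260, 204]);
translate([496, 666, 204]) cube([905, 260, 204]);
translate([496, 926, 408]) cube([905, 260, 204]);
translate([496, 1186, 612]) cube([905, 260, 204]);
translate([496, 1446, 816]) cube([905, 260, 204]);
translate([496, 1706, 1020]) cube([905, 260, 204]);
translate([496, 1966, 1224]) cube([905, 260, 204]);
translate([496, 2226, 1428]) cube([905, 260, 204]);
translate([496, 2486, 1632]) cube([905, 260, 204]);


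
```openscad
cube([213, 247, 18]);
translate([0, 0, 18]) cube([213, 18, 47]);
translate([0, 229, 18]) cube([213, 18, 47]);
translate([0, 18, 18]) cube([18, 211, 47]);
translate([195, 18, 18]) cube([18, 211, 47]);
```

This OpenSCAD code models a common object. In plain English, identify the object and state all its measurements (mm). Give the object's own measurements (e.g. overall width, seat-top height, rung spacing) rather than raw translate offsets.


An open-topped rectangular box: outside dimensions 213×247×65 mm, with a uniform wall and base thickness of 18 mm. The base is a full 213×247 slab on the floor; four walls sit on top of the base. The front and back walls (the −y and +y sides) span the full width; the two side walls fit between them.


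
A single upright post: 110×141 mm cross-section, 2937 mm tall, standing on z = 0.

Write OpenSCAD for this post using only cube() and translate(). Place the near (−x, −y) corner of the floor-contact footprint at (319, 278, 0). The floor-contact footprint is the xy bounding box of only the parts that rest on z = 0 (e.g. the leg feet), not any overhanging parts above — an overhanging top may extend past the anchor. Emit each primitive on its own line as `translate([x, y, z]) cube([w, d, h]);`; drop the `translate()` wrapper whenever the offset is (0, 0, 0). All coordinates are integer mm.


translate([319, 278, 0]) cube([110, 141, 2937]);


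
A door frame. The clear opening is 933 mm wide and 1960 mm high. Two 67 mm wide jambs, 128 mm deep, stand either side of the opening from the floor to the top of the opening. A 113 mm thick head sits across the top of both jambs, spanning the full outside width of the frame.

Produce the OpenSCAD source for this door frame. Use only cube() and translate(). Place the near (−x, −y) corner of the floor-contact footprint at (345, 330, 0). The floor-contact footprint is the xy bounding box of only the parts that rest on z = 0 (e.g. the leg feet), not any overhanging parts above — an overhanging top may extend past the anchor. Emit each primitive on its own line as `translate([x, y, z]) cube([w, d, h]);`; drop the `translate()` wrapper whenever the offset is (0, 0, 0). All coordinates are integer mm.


translate([345, 330, 0]) cube([67, 128, 1960]);
translate([1345, 330, 0]) cube([67, 128, 1960]);
translate([345, 330, 1960]) cube([1067, 128, 113]);


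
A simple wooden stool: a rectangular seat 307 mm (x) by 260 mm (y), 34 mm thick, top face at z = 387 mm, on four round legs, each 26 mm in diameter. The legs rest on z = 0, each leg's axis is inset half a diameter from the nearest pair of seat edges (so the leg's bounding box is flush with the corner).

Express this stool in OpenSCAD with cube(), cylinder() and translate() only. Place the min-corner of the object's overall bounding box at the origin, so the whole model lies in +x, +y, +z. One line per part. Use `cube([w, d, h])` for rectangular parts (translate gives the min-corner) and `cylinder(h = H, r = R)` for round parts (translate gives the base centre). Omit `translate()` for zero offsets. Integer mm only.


translate([0, 0, 353]) cube([307, 260, 34]);
translate([13, 13, 0]) cylinder(h = 353, r = 13);
translate([294, 13, 0]) cylinder(h = 353, r = 13);
translate([13, 247, 0]) cylinder(h = 353, r = 13);
translate([294, 247, 0]) cylinder(h = 353, r = 13);


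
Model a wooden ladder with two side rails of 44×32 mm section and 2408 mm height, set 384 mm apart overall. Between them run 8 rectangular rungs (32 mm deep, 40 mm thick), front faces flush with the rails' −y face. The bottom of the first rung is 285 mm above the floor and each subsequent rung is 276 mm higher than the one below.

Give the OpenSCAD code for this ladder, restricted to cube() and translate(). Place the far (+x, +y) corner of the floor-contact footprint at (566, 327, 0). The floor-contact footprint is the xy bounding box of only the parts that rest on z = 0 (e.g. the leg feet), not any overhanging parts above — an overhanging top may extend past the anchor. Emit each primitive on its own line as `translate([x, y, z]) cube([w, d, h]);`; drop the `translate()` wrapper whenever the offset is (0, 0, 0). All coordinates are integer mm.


translate([182, 295, 0]) cube([44, 32, 2408]);
translate([522, 295, 0]) cube([44, 32, 2408]);
translate([226, 295, 285]) cube([296, 32, 40]);
translate([226, 295, 561]) cube([296, 32, 40]);
translate([226, 295, 837]) cube([296, 32, 40]);
translate([226, 295, 1113]) cube([296, 32, 40]);
translate([226, 295, 1389]) cube([296, 32, 40]);
translate([226, 295, 1665]) cube([296, 32, 40]);
translate([226, 295, 1941]) cube([296, 32, 40]);
translate([226, 295, 2217]) cube([296, 32, 40]);


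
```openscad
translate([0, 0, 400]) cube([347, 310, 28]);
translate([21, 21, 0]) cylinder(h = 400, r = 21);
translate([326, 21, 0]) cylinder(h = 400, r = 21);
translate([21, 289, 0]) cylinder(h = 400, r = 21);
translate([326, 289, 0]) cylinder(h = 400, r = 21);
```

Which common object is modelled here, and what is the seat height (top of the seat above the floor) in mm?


A stool. The seat height is 428 mm.

A 347×310×28 slab at z = 400 on four corner cylinders — a stool. The seat top is 400 + 28 = 428 mm.


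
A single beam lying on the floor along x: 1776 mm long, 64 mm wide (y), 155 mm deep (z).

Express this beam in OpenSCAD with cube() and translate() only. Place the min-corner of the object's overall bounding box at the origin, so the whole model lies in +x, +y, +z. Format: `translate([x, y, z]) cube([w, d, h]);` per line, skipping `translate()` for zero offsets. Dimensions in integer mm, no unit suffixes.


cube([1776, 64, 155]);


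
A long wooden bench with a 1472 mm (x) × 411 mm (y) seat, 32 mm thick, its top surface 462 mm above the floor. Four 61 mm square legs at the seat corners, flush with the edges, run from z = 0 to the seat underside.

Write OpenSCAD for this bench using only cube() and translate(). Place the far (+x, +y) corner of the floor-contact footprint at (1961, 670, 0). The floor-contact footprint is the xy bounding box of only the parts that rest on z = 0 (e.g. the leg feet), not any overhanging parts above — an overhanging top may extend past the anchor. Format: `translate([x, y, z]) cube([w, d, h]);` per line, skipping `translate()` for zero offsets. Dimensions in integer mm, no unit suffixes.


translate([489, 259, 430]) cube([1472, 411, 32]);
translate([489, 259, 0]) cube([61, 61, 430]);
translate([489, 609, 0]) cube([61, 61, 430]);
translate([1900, 259, 0]) cube([61, 61, 430]);
translate([1900, 609, 0]) cube([61, 61, 430]);


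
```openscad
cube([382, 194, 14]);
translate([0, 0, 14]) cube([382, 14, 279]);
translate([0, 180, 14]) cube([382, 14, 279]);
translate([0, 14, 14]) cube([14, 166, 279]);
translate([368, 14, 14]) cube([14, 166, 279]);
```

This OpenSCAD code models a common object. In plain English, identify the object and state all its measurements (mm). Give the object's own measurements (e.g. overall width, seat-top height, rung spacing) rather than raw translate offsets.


An open-topped rectangular box: outside dimensions 382×194×293 mm, with a uniform wall and base thickness of 14 mm. The base is a full 382×194 slab on the floor; four walls sit on top of the base. The front and back walls (the −y and +y sides) span the full width; the two side walls fit between them.


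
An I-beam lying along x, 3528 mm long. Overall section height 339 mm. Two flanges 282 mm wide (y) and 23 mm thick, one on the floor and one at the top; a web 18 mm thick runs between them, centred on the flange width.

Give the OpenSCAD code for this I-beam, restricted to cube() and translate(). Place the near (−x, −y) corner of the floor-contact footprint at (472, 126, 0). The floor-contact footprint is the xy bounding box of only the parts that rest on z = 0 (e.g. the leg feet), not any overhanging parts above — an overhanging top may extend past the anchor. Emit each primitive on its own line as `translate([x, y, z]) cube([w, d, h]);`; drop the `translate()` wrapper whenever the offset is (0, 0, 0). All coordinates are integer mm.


translate([472, 126, 0]) cube([3528, 282, 23]);
translate([472, 258, 23]) cube([3528, 18, 293]);
translate([472, 126, 316]) cube([3528, 282, 23]);


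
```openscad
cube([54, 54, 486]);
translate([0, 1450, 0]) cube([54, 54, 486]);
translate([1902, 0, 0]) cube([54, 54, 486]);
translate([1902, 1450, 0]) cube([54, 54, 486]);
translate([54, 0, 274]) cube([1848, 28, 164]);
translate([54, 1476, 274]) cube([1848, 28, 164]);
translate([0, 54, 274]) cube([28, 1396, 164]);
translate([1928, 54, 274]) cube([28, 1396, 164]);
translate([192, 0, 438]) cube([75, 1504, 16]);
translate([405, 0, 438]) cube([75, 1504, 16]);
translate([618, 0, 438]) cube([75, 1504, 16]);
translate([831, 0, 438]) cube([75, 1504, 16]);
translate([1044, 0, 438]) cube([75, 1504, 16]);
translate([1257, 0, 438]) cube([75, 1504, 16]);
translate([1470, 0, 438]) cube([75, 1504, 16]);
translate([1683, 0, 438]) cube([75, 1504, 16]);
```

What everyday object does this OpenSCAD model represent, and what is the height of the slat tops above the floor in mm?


A bed frame. The slat-top height is 454 mm.

Four posts, four rails, and a row of slats — a bed frame. Slats sit on the rails at z = 274 + 164 = 438; with slat thickness 16, the top is 454 mm.


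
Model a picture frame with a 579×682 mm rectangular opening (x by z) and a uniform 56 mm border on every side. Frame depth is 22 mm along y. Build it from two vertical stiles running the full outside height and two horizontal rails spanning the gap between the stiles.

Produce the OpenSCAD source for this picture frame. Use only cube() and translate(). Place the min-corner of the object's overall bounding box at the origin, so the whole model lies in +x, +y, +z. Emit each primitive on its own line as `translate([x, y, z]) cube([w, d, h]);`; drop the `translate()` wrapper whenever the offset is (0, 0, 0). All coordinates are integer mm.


cube([56, 22, 794]);
translate([635, 0, 0]) cube([56, 22, 794]);
translate([56, 0, 0]) cube([579, 22, 56]);
translate([56, 0, 738]) cube([579, 22, 56]);


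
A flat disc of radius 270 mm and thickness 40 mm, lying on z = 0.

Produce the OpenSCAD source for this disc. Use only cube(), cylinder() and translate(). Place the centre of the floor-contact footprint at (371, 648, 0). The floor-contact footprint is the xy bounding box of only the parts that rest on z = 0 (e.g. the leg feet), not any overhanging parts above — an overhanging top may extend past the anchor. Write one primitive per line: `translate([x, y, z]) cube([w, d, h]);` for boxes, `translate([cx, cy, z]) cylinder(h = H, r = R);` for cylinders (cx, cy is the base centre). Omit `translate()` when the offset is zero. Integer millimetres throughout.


translate([371, 648, 0]) cylinder(h = 40, r = 270);


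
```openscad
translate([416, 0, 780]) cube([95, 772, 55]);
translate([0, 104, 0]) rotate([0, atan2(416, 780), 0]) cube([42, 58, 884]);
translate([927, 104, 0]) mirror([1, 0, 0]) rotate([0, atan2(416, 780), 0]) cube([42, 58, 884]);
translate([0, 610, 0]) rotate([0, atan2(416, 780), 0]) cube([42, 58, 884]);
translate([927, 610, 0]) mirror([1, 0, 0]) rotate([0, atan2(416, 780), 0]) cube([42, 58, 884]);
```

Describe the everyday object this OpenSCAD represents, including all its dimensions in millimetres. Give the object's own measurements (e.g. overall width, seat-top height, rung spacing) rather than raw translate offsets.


A sawhorse. A 95×772×55 mm beam (x, y, z) sits on two A-frame leg pairs. Each pair is two raked legs of 42×58 mm section (58 mm along y) splaying symmetrically in x. Each leg rises 780 mm vertically over 416 mm of horizontal reach and is 884 mm long along its own axis. Every leg's outer bottom edge rests on the floor and its outer top edge meets a bottom edge of the beam — the left legs (tilting toward +x) meet the beam's −x bottom edge, the right legs (their mirror images, tilting toward −x) meet its +x bottom edge — so the leg tops tuck under the beam, the beam's underside is 780 mm above the floor, and the feet are 927 mm apart outside-to-outside with the beam centred between them. The two leg pairs are set in 104 mm from either end of the beam.


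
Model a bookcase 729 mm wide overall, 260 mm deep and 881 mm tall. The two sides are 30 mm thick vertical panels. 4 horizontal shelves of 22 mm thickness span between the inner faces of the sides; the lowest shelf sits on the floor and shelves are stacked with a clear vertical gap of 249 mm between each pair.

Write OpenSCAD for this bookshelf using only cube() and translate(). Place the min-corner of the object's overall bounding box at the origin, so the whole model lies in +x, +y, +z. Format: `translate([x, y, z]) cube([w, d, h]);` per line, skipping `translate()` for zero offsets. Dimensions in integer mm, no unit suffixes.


cube([30, 260, 881]);
translate([699, 0, 0]) cube([30, 260, 881]);
translate([30, 0, 0]) cube([669, 260, 22]);
translate([30, 0, 271]) cube([669, 260, 22]);
translate([30, 0, 542]) cube([669, 260, 22]);
translate([30, 0, 813]) cube([669, 260, 22]);


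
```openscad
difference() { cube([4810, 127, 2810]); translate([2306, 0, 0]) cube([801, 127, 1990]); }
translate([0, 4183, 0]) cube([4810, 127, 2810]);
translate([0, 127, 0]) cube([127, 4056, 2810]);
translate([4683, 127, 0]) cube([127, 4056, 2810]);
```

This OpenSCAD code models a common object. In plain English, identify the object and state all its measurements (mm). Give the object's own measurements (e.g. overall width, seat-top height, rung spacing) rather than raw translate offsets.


A single room: four walls, each 2810 mm tall and 127 mm thick, enclosing an outside footprint 4810×4310 mm (x × y), no floor or roof. The front and back walls (−y and +y sides) run the full x-width; the side walls fit between their inner faces. A door opening 801 mm wide and 1990 mm tall is cut through the front wall from the floor up, its −x edge 2306 mm from the wall's −x end.


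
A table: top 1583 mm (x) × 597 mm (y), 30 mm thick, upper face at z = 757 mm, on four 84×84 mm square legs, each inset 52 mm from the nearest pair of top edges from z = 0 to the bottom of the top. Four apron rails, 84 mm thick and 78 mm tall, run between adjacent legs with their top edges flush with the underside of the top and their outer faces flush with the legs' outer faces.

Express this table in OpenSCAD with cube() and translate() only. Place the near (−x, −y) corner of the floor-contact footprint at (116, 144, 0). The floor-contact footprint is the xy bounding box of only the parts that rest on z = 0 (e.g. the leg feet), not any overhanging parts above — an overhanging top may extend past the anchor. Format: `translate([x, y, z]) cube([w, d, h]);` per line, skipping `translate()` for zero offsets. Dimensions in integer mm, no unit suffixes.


translate([64, 92, 727]) cube([1583, 597, 30]);
translate([116, 144, 0]) cube([84, 84, 727]);
translate([1511, 144, 0]) cube([84, 84, 727]);
translate([116, 553, 0]) cube([84, 84, 727]);
translate([1511, 553, 0]) cube([84, 84, 727]);
translate([200, 144, 649]) cube([1311, 84, 78]);
translate([200, 553, 649]) cube([1311, 84, 78]);
translate([116, 228, 649]) cube([84, 325, 78]);
translate([1511, 228, 649]) cube([84, 325, 78]);


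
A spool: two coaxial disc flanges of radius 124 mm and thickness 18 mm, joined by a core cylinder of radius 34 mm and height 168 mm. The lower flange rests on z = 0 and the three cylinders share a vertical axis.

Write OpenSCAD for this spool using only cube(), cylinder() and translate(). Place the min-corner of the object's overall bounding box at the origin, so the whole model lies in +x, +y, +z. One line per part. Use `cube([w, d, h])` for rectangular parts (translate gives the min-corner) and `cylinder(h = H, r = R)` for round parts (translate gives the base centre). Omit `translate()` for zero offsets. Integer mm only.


translate([124, 124, 0]) cylinder(h = 18, r = 124);
translate([124, 124, 18]) cylinder(h = 168, r = 34);
translate([124, 124, 186]) cylinder(h = 18, r = 124);


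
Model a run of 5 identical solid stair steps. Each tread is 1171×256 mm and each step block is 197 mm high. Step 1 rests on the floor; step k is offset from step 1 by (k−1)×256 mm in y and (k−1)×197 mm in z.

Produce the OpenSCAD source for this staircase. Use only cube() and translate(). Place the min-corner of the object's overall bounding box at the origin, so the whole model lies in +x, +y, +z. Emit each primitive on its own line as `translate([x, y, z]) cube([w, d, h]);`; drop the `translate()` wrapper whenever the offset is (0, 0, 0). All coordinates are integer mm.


cube([1171, 256, 197]);
translate([0, 256, 197]) cube([1171, 256, 197]);
translate([0, 512, 394]) cube([1171, 256, 197]);
translate([0, 768, 591]) cube([1171, 256, 197]);
translate([0, 1024, 788]) cube([1171, 256, 197]);


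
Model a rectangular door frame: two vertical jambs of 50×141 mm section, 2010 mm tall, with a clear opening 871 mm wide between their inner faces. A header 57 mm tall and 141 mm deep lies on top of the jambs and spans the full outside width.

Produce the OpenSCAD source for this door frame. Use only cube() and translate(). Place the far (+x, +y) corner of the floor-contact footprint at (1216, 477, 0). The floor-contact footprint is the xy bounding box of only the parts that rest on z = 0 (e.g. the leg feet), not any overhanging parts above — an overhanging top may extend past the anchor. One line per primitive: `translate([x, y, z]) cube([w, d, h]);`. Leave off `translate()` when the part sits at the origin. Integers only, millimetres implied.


translate([245, 336, 0]) cube([50, 141, 2010]);
translate([1166, 336, 0]) cube([50, 141, 2010]);
translate([245, 336, 2010]) cube([971, 141, 57]);


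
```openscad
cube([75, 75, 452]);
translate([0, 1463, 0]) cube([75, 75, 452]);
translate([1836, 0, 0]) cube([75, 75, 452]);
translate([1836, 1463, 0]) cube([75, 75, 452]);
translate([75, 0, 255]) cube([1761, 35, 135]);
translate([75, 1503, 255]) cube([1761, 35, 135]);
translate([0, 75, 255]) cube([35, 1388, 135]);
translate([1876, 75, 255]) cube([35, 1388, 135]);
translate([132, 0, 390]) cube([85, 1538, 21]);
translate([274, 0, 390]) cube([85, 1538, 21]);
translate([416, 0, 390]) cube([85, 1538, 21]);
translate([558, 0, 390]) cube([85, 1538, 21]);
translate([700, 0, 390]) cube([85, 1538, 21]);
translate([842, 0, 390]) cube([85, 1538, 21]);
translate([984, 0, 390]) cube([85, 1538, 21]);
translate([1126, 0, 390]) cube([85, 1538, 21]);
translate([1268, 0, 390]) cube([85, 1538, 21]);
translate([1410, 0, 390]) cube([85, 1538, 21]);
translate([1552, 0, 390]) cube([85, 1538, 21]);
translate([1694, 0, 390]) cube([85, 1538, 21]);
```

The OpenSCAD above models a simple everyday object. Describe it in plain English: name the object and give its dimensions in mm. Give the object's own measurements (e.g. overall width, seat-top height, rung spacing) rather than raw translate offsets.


A bed frame 1911 mm long (x) by 1538 mm wide (y). Four 75×75 mm corner posts, 452 mm tall, at the corners of the footprint. Four rails of 35 mm thickness and 135 mm height run between adjacent posts with their undersides at z = 255 mm, their outer faces flush with the outside of the frame (the two x-running rails run between the posts' inner faces; the two y-running rails run between the posts' inner faces). 12 slats, each 85 mm wide (x) and 21 mm thick, lie across the top of the two x-running rails, running the full 1538 mm width of the frame in y; along x they sit between the end posts with a 57 mm gap after the −x posts and between neighbouring slats and before the +x posts.


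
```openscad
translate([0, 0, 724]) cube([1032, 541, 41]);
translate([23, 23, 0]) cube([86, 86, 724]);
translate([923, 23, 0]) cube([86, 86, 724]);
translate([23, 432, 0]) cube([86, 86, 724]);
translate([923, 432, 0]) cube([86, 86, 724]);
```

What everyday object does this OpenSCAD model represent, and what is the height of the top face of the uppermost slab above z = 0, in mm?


A table. The table height is 765 mm.

A 1032×541×41 slab sits at z = 724 on four 86 mm square posts — a table. The top surface is at 724 + 41 = 765 mm.


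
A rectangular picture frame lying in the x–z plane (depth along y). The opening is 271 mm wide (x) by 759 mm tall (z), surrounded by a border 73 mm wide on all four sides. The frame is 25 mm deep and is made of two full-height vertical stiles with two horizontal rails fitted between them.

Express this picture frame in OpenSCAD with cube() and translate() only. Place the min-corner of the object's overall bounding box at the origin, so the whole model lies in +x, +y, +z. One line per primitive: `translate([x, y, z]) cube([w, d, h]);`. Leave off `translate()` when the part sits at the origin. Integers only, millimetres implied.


cube([73, 25, 905]);
translate([344, 0, 0]) cube([73, 25, 905]);
translate([73, 0, 0]) cube([271, 25, 73]);
translate([73, 0, 832]) cube([271, 25, 73]);


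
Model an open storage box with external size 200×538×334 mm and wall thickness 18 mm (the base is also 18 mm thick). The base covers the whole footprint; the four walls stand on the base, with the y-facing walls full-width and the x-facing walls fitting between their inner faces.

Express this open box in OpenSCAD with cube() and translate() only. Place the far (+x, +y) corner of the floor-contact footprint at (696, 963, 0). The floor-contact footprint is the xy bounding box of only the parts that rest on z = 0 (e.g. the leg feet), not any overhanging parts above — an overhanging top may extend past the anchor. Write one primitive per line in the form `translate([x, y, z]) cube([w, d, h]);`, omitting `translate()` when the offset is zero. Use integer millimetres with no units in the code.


translate([496, 425, 0]) cube([200, 538, 18]);
translate([496, 425, 18]) cube([200, 18, 316]);
translate([496, 945, 18]) cube([200, 18, 316]);
translate([496, 443, 18]) cube([18, 502, 316]);
translate([678, 443, 18]) cube([18, 502, 316]);


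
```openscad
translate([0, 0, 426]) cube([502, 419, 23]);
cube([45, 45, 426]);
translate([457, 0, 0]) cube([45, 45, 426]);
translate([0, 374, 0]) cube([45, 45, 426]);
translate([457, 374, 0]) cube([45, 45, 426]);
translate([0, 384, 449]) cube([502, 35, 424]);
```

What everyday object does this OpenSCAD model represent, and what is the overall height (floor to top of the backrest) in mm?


A chair. The overall height is 873 mm.

A slab on four corner posts with a tall panel at the back — a chair. The seat slab sits at z = 426 with thickness 23, and the 424 mm backrest starts at the seat top, so the overall height is 426 + 23 + 424 = 873 mm.


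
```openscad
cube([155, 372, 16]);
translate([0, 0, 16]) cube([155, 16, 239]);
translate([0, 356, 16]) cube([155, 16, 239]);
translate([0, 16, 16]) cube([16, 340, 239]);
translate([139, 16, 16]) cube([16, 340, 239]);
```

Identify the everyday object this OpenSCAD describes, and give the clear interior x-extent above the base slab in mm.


An open box. The internal width is 123 mm.

A 155×372 base slab with four walls standing on it — an open box. The base is 155 mm wide and the walls are 16 mm thick, so the internal width is 155 − 2 × 16 = 123 mm.
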